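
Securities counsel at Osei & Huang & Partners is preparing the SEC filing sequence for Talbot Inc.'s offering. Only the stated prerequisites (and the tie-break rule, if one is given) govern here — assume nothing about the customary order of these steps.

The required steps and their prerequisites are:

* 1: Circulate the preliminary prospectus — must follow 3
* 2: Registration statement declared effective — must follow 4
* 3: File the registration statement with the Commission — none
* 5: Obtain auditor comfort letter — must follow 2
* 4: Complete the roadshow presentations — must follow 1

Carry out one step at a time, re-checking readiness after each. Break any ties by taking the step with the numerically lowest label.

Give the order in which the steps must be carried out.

Only 3 has no prerequisites, so it is first.
1 is the only step now ready → 1.
Next only 4 has its prerequisites met → 4.
That leaves 2 as the only ready step → 2.
5 needed 2, now all done → 5.

3 1 4 2 5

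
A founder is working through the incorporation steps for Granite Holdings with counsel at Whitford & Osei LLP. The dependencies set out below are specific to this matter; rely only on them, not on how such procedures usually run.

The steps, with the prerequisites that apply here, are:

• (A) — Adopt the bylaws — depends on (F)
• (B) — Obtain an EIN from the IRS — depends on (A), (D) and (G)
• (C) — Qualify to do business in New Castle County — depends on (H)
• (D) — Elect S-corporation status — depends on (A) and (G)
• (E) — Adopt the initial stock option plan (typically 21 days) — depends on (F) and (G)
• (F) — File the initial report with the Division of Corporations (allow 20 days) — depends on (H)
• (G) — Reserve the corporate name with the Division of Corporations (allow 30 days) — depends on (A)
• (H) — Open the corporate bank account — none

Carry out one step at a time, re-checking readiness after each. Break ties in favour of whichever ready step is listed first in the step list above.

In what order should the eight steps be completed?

(H) has no prerequisites → (H) first.
(C) and (F) are both available; (C) is listed earlier → (C).
(F) is the only step now ready → (F).
That leaves (A) as the only ready step → (A).
(G) needed (A), now all done → (G).
Ready: (D) and (E). (D) is listed earlier → (D).
(B) now also ready, so the ready set is {(B), (E)}; (B) is listed earlier → (B).
(E) needed (F) and (G), now all done → (E).

(H) → (C) → (F) → (A) → (G) → (D) → (B) → (E)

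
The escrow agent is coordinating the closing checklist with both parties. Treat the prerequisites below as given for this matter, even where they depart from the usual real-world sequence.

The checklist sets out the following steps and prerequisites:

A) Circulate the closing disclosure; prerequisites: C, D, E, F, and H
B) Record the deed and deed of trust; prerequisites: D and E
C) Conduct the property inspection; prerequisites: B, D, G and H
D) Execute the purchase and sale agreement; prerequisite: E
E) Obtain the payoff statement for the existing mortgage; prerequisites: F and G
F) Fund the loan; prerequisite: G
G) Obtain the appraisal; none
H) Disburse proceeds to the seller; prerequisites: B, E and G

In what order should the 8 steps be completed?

G, F, E, D, B, H, C, A

Only G has no prerequisites, so it is first.
That leaves F as the only ready step → F.
Next only E has its prerequisites met → E.
D needed E, now all done → D.
Next only B has its prerequisites met → B.
H is the only step now ready → H.
C needed B, D, G and H, now all done → C.
Next only A has its prerequisites met → A.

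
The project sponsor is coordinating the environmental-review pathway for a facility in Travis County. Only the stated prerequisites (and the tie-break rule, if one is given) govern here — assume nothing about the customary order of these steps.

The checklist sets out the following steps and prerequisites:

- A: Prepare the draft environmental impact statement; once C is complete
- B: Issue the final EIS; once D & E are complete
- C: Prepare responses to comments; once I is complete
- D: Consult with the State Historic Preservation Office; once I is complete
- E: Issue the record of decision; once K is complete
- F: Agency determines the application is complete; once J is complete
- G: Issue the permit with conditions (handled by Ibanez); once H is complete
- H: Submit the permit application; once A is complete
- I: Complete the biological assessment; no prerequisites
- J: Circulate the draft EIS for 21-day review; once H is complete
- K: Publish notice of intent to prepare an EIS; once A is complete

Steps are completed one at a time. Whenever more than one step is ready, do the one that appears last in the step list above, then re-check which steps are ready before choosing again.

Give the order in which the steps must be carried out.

I D C A K H J G F E B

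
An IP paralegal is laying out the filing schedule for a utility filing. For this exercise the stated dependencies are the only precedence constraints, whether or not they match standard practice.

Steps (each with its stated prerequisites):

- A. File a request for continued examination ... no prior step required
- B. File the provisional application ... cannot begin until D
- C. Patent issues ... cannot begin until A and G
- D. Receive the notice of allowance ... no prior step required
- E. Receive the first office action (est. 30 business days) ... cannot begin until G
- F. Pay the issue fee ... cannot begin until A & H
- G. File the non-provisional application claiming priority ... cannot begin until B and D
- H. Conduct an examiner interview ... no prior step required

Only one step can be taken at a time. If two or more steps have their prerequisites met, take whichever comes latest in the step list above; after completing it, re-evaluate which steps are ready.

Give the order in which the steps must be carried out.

H → D → B → G → E → A → F → C

H, D and A have no prerequisites; H is listed later, so H is first.
Ready: D and A. D is listed later → D.
Now B and A have their prerequisites met. B is listed later, so B next.
Now G and A have their prerequisites met. G is listed later, so G next.
E now also ready, so the ready set is {E, A}; E is listed later → E.
A is the only step now ready → A.
Ready: F and C. F is listed later → F.
C needed G and A, now all done → C.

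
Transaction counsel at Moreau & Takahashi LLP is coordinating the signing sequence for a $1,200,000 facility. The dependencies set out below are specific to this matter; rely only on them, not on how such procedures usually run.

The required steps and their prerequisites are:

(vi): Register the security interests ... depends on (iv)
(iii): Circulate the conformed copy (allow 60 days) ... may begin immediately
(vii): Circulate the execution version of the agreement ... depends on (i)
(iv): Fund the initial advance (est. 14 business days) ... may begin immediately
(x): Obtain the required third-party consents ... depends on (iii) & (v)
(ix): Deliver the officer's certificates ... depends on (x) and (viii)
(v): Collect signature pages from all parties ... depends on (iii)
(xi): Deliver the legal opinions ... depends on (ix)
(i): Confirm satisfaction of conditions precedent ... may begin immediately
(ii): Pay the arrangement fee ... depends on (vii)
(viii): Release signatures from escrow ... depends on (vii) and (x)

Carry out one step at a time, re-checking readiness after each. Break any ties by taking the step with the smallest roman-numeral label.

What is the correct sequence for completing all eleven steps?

(i), (iii) and (iv) have no prerequisites; (i) has the earlier label, so (i) is first.
(iii), (iv) and (vii) are all available; (iii) has the earlier label → (iii).
Ready: (iv), (v) and (vii). (iv) has the earlier label → (iv).
(vi) now also ready, so the ready set is {(v), (vi), (vii)}; (v) has the earlier label → (v).
Now (vi), (vii) and (x) have their prerequisites met. (vi) has the earlier label, so (vi) next.
Ready: (vii) and (x). (vii) has the earlier label → (vii).
Now (ii) and (x) have their prerequisites met. (ii) has the earlier label, so (ii) next.
(x) needed (iii) and (v), now all done → (x).
(viii) is the only step now ready → (viii).
(ix) needed (viii) and (x), now all done → (ix).
(xi) needed (ix), now all done → (xi).

(i), (iii), (iv), (v), (vi), (vii), (ii), (x), (viii), (ix), (xi)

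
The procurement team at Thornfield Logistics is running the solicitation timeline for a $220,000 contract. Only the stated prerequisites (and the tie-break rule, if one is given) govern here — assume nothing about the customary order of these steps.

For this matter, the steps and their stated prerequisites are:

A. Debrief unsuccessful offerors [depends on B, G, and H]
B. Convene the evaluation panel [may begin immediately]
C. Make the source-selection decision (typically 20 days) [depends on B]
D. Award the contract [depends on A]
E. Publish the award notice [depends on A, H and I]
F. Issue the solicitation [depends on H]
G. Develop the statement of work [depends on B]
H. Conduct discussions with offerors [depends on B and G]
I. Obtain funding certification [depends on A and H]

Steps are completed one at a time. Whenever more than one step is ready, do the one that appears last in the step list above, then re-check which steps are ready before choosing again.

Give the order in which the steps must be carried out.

B has no prerequisites → B first.
Ready: G and C. G is listed later → G.
H now also ready, so the ready set is {H, C}; H is listed later → H.
F and A now also ready, so the ready set is {F, C, A}; F is listed later → F.
Now C and A have their prerequisites met. C is listed later, so C next.
That leaves A as the only ready step → A.
Ready: I and D. I is listed later → I.
E now also ready, so the ready set is {E, D}; E is listed later → E.
D needed A, now all done → D.

B → G → H → F → C → A → I → E → D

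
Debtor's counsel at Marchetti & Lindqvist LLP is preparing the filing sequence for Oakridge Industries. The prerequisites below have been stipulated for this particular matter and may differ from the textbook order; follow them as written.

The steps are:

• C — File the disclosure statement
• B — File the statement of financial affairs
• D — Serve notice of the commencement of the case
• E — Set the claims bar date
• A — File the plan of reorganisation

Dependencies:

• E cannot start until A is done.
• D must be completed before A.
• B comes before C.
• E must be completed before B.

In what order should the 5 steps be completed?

D is the only step with nothing outstanding, so it goes first.
That leaves A as the only ready step → A.
E is the only step now ready → E.
B needed E, now all done → B.
Next only C has its prerequisites met → C.

D → A → E → B → C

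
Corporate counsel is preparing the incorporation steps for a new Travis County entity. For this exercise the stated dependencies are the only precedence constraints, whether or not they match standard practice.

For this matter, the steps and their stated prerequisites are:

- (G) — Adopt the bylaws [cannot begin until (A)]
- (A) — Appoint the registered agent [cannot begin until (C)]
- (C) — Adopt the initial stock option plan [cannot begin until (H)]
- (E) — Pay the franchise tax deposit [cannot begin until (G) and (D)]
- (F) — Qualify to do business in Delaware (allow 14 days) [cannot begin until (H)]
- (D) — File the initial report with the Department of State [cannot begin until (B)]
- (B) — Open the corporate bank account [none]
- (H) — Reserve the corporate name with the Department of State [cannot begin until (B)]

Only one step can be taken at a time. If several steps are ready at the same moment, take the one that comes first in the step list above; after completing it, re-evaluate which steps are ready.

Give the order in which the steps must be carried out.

(B) is the only step with nothing outstanding, so it goes first.
Now (D) and (H) have their prerequisites met. (D) is listed earlier, so (D) next.
(H) needed (B), now all done → (H).
Now (C) and (F) have their prerequisites met. (C) is listed earlier, so (C) next.
(A) and (F) are both available; (A) is listed earlier → (A).
(G) and (F) are both available; (G) is listed earlier → (G).
(E) now also ready, so the ready set is {(E), (F)}; (E) is listed earlier → (E).
Next only (F) has its prerequisites met → (F).

(B), (D), (H), (C), (A), (G), (E), (F)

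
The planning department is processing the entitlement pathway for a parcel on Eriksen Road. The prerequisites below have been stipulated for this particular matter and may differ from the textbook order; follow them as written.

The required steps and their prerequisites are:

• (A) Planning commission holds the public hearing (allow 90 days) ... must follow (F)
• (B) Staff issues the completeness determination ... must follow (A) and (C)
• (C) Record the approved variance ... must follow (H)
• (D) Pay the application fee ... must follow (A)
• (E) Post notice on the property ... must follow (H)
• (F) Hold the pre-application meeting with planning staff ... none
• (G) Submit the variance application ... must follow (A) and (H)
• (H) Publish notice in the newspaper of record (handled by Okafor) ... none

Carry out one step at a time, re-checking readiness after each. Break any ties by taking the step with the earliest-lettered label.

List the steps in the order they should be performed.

(F) and (H) have no prerequisites; (F) has the earlier label, so (F) is first.
Now (A) and (H) have their prerequisites met. (A) has the earlier label, so (A) next.
Now (D) and (H) have their prerequisites met. (D) has the earlier label, so (D) next.
(H) is the only step now ready → (H).
Now (C), (E) and (G) have their prerequisites met. (C) has the earlier label, so (C) next.
(B) now also ready, so the ready set is {(B), (E), (G)}; (B) has the earlier label → (B).
Now (E) and (G) have their prerequisites met. (E) has the earlier label, so (E) next.
That leaves (G) as the only ready step → (G).

(F), (A), (D), (H), (C), (B), (E), (G)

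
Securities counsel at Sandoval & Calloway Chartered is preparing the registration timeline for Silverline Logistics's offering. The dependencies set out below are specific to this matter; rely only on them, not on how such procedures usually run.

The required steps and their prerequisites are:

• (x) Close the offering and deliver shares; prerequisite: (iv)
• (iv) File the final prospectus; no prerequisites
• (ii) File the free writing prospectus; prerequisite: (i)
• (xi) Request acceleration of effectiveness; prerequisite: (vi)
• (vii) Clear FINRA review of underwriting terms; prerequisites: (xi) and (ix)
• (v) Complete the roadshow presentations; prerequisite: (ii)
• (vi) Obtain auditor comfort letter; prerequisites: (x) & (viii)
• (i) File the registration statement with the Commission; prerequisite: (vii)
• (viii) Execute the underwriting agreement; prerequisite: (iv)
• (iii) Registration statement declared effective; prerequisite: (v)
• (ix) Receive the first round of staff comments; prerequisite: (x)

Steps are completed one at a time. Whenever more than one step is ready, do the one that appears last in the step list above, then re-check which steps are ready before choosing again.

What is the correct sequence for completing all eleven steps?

(iv), (viii), (x), (ix), (vi), (xi), (vii), (i), (ii), (v), (iii)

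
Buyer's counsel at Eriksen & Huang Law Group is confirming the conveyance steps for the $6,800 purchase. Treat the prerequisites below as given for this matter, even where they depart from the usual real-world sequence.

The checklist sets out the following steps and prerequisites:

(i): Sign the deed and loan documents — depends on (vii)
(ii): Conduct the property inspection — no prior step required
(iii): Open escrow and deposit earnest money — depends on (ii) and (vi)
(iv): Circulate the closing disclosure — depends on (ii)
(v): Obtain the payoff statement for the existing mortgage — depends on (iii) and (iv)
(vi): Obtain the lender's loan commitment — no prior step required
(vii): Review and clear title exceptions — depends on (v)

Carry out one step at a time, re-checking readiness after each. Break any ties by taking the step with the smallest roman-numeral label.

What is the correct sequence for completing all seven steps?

(ii), (iv), (vi), (iii), (v), (vii), (i)

Nothing is required for (ii) and (vi). (ii) has the earlier label → (ii) first.
(iv) and (vi) are both available; (iv) has the earlier label → (iv).
Next only (vi) has its prerequisites met → (vi).
Next only (iii) has its prerequisites met → (iii).
(v) needed (iii) and (iv), now all done → (v).
(vii) is the only step now ready → (vii).
(i) needed (vii), now all done → (i).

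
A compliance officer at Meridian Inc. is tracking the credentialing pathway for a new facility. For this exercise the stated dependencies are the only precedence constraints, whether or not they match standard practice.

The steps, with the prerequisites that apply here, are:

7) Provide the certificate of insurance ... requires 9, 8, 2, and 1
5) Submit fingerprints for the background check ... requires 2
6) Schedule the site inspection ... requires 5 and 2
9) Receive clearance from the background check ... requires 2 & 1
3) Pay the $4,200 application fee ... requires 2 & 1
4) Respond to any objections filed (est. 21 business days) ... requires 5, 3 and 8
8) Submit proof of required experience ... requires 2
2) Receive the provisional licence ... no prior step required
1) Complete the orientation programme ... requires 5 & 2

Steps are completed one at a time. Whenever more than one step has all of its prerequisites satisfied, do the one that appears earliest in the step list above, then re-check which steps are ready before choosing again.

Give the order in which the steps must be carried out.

2 5 6 8 1 9 7 3 4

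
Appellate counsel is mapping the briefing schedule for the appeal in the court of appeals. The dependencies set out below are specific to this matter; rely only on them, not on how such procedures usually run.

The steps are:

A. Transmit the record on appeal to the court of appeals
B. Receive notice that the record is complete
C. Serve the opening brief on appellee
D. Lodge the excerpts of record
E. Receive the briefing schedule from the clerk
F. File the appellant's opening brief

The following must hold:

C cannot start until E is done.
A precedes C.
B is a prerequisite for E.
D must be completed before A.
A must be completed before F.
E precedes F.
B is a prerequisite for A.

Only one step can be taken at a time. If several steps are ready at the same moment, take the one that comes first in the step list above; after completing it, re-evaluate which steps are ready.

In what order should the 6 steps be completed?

B → D → A → E → C → F

B and D have no prerequisites; B is listed earlier, so B is first.
Now D and E have their prerequisites met. D is listed earlier, so D next.
A now also ready, so the ready set is {A, E}; A is listed earlier → A.
That leaves E as the only ready step → E.
Ready: C and F. C is listed earlier → C.
Next only F has its prerequisites met → F.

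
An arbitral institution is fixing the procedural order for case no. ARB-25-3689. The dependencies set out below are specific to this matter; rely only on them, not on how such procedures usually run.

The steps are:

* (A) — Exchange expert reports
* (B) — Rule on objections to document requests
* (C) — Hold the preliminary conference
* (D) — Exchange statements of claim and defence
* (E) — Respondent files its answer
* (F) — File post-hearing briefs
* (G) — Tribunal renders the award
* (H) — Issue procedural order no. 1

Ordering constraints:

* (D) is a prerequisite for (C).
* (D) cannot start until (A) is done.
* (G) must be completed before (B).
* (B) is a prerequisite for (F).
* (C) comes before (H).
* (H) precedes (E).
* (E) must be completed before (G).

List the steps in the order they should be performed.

(A) has no prerequisites → (A) first.
Next only (D) has its prerequisites met → (D).
Next only (C) has its prerequisites met → (C).
Next only (H) has its prerequisites met → (H).
Next only (E) has its prerequisites met → (E).
(G) is the only step now ready → (G).
That leaves (B) as the only ready step → (B).
That leaves (F) as the only ready step → (F).

(A) → (D) → (C) → (H) → (E) → (G) → (B) → (F)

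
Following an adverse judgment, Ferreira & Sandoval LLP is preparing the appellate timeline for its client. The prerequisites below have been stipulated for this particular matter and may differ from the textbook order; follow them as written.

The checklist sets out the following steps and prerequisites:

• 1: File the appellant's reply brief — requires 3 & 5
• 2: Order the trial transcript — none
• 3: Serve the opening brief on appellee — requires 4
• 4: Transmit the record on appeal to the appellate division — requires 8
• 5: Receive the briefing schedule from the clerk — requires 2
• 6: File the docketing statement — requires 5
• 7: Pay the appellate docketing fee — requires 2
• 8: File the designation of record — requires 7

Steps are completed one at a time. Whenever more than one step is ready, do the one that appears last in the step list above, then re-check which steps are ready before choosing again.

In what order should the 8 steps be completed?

2 7 8 5 6 4 3 1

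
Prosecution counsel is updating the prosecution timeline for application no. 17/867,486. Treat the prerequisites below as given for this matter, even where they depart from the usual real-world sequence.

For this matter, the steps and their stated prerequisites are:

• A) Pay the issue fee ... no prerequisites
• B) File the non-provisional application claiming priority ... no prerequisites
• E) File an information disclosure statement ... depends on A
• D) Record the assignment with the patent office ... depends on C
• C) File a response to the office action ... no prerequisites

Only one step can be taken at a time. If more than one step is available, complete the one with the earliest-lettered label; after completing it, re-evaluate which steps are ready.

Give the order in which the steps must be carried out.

A → B → C → D → E

Nothing is required for A, B and C. A has the earlier label → A first.
E now also ready, so the ready set is {B, C, E}; B has the earlier label → B.
Now C and E have their prerequisites met. C has the earlier label, so C next.
D now also ready, so the ready set is {D, E}; D has the earlier label → D.
Next only E has its prerequisites met → E.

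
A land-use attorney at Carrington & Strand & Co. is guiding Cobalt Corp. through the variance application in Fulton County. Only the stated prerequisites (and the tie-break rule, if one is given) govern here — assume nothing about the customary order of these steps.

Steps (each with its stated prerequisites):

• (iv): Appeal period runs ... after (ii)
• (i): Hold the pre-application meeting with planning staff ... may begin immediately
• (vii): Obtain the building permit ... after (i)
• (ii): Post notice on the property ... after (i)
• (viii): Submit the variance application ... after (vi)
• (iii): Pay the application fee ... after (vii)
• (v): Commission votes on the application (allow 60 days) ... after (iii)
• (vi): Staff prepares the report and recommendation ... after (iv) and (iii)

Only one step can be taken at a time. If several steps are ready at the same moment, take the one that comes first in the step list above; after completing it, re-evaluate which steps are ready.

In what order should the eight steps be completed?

(i) is the only step with nothing outstanding, so it goes first.
(vii) and (ii) are both available; (vii) is listed earlier → (vii).
(iii) now also ready, so the ready set is {(ii), (iii)}; (ii) is listed earlier → (ii).
(iv) and (iii) are both available; (iv) is listed earlier → (iv).
(iii) needed (vii), now all done → (iii).
Ready: (v) and (vi). (v) is listed earlier → (v).
That leaves (vi) as the only ready step → (vi).
That leaves (viii) as the only ready step → (viii).

(i) (vii) (ii) (iv) (iii) (v) (vi) (viii)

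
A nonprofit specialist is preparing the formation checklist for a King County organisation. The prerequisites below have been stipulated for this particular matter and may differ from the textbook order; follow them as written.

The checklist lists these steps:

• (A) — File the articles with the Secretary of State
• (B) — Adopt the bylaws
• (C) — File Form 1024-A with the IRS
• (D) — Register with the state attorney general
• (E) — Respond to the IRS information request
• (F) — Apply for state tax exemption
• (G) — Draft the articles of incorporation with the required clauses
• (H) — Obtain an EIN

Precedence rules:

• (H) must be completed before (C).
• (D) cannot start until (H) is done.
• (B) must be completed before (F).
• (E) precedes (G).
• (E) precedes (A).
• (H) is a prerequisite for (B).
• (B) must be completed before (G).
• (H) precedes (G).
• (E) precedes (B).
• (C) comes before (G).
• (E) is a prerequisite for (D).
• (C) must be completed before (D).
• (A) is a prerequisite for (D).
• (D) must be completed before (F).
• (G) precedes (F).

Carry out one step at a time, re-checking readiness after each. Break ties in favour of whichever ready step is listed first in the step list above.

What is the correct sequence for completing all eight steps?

(E) and (H) have no prerequisites; (E) is listed earlier, so (E) is first.
Now (A) and (H) have their prerequisites met. (A) is listed earlier, so (A) next.
That leaves (H) as the only ready step → (H).
(B) and (C) are both available; (B) is listed earlier → (B).
(C) needed (H), now all done → (C).
Ready: (D) and (G). (D) is listed earlier → (D).
(G) needed (B), (C), (E) and (H), now all done → (G).
(F) is the only step now ready → (F).

(E), (A), (H), (B), (C), (D), (G), (F)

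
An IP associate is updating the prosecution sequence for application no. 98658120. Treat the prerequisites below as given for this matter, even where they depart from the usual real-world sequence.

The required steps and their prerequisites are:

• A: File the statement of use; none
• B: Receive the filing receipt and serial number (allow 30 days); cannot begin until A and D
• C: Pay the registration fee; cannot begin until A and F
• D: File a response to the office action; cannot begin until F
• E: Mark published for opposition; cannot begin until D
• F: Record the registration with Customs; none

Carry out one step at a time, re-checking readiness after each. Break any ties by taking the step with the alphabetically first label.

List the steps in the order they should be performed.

A F C D B E

Nothing is required for A and F. A has the earlier label → A first.
F is the only step now ready → F.
Ready: C and D. C has the earlier label → C.
D needed F, now all done → D.
Ready: B and E. B has the earlier label → B.
Next only E has its prerequisites met → E.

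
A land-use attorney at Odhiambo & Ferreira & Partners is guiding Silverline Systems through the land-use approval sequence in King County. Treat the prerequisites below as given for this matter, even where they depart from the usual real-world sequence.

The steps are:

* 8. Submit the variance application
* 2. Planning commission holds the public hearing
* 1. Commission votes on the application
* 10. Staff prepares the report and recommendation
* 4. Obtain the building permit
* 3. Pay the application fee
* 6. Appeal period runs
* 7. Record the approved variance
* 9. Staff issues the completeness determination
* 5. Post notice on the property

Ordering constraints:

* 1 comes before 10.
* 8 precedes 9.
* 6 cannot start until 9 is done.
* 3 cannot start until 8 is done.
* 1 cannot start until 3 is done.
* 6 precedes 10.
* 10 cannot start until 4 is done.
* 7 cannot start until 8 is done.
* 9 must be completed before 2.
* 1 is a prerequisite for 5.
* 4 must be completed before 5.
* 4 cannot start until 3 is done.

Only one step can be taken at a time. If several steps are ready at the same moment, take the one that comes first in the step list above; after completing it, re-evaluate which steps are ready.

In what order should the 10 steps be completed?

8, 3, 1, 4, 7, 9, 2, 6, 10, 5

8 has no prerequisites → 8 first.
3, 7 and 9 are all available; 3 is listed earlier → 3.
Ready: 1, 4, 7 and 9. 1 is listed earlier → 1.
4, 7 and 9 are all available; 4 is listed earlier → 4.
5 now also ready, so the ready set is {7, 9, 5}; 7 is listed earlier → 7.
9 and 5 are both available; 9 is listed earlier → 9.
2 and 6 now also ready, so the ready set is {2, 6, 5}; 2 is listed earlier → 2.
6 and 5 are both available; 6 is listed earlier → 6.
10 and 5 are both available; 10 is listed earlier → 10.
Next only 5 has its prerequisites met → 5.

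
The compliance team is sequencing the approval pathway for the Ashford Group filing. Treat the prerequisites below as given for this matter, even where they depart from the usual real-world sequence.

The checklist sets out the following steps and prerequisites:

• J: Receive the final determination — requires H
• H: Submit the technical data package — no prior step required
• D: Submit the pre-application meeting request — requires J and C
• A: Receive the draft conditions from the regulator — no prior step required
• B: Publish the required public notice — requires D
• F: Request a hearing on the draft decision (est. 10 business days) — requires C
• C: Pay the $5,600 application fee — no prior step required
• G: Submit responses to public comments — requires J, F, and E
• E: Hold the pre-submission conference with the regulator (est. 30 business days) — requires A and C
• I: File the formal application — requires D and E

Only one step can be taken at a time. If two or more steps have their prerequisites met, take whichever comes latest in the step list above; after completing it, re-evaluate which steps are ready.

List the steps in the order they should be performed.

C, F, A, E, H, J, G, D, I, B

C, A and H have no prerequisites; C is listed later, so C is first.
Now F, A and H have their prerequisites met. F is listed later, so F next.
Now A and H have their prerequisites met. A is listed later, so A next.
E now also ready, so the ready set is {E, H}; E is listed later → E.
That leaves H as the only ready step → H.
J needed H, now all done → J.
G and D are both available; G is listed later → G.
Next only D has its prerequisites met → D.
Ready: I and B. I is listed later → I.
B needed D, now all done → B.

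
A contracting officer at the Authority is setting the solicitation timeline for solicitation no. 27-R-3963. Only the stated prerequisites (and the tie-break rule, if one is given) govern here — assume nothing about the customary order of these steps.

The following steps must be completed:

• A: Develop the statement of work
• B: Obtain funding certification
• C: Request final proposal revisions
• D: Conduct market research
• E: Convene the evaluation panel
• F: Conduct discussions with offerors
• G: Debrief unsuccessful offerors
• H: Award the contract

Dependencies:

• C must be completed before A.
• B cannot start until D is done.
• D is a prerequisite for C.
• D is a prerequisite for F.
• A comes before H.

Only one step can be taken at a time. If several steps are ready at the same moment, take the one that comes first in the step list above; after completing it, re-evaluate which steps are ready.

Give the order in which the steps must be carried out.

D, E and G have no prerequisites; D is listed earlier, so D is first.
B, C and F now also ready, so the ready set is {B, C, E, F, G}; B is listed earlier → B.
Now C, E, F and G have their prerequisites met. C is listed earlier, so C next.
Ready: A, E, F and G. A is listed earlier → A.
E, F, G and H are all available; E is listed earlier → E.
Now F, G and H have their prerequisites met. F is listed earlier, so F next.
Ready: G and H. G is listed earlier → G.
That leaves H as the only ready step → H.

D, B, C, A, E, F, G, H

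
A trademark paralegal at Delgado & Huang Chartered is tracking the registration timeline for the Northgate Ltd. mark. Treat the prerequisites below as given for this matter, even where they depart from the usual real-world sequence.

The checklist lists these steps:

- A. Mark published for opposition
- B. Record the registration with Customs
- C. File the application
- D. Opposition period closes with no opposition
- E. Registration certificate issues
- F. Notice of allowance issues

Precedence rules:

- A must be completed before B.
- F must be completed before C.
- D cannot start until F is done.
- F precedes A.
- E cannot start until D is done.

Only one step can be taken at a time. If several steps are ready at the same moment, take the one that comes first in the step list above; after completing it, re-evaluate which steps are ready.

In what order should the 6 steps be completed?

F is the only step with nothing outstanding, so it goes first.
A, C and D are all available; A is listed earlier → A.
Ready: B, C and D. B is listed earlier → B.
Now C and D have their prerequisites met. C is listed earlier, so C next.
D needed F, now all done → D.
Next only E has its prerequisites met → E.

F → A → B → C → D → E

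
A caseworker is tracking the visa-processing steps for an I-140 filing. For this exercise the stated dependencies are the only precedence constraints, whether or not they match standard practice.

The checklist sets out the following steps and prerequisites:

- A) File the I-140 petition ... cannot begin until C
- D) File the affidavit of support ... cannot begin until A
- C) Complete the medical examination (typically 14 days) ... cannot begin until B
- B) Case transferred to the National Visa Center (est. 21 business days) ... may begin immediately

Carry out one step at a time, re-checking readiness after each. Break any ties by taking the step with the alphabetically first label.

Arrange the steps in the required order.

B, C, A, D

Only B has no prerequisites, so it is first.
C needed B, now all done → C.
A needed C, now all done → A.
D needed A, now all done → D.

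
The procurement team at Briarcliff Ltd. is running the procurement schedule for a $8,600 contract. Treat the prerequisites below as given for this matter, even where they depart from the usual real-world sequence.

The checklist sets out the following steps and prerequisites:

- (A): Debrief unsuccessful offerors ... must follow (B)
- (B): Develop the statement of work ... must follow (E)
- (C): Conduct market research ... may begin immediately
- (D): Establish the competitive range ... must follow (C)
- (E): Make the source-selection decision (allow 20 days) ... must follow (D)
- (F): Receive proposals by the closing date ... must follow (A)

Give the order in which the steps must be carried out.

(C), (D), (E), (B), (A), (F)

Only (C) has no prerequisites, so it is first.
That leaves (D) as the only ready step → (D).
(E) is the only step now ready → (E).
(B) needed (E), now all done → (B).
(A) needed (B), now all done → (A).
Next only (F) has its prerequisites met → (F).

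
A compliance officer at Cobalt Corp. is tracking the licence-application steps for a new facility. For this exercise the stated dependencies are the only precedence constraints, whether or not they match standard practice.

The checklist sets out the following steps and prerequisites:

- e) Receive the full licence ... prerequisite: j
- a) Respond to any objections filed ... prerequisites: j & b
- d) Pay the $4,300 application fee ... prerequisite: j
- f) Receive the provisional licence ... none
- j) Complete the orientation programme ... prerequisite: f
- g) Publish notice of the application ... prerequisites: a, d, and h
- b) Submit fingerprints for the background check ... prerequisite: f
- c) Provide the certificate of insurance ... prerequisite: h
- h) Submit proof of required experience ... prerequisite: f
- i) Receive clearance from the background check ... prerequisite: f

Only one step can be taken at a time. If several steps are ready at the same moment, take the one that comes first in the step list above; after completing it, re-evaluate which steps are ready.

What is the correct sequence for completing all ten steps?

Only f has no prerequisites, so it is first.
Ready: j, b, h and i. j is listed earlier → j.
Ready: e, d, b, h and i. e is listed earlier → e.
Now d, b, h and i have their prerequisites met. d is listed earlier, so d next.
Ready: b, h and i. b is listed earlier → b.
a now also ready, so the ready set is {a, h, i}; a is listed earlier → a.
Now h and i have their prerequisites met. h is listed earlier, so h next.
g and c now also ready, so the ready set is {g, c, i}; g is listed earlier → g.
Now c and i have their prerequisites met. c is listed earlier, so c next.
i needed f, now all done → i.

f → j → e → d → b → a → h → g → c → i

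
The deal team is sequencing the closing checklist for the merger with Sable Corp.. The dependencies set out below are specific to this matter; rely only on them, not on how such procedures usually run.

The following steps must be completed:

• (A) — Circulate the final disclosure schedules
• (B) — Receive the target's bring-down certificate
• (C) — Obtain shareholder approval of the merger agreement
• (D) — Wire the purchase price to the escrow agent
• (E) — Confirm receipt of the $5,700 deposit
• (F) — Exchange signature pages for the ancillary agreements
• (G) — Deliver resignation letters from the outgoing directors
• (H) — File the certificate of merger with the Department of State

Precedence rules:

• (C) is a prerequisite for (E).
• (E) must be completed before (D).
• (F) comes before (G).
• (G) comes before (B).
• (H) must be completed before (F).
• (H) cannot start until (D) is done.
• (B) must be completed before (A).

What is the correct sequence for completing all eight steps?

(C) → (E) → (D) → (H) → (F) → (G) → (B) → (A)

(C) is the only step with nothing outstanding, so it goes first.
(E) needed (C), now all done → (E).
Next only (D) has its prerequisites met → (D).
That leaves (H) as the only ready step → (H).
(F) needed (H), now all done → (F).
(G) needed (F), now all done → (G).
That leaves (B) as the only ready step → (B).
Next only (A) has its prerequisites met → (A).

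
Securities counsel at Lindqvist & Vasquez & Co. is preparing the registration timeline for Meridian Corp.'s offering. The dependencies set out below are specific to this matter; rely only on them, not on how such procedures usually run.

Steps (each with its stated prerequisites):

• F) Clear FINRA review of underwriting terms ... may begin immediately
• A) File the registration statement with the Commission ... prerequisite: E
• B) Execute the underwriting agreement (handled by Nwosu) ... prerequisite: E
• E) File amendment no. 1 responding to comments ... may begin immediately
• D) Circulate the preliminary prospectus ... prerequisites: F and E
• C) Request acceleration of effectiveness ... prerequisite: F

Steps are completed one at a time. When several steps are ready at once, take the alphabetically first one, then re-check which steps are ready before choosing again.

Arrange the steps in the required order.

Nothing is required for E and F. E has the earlier label → E first.
Ready: A, B and F. A has the earlier label → A.
Ready: B and F. B has the earlier label → B.
That leaves F as the only ready step → F.
Ready: C and D. C has the earlier label → C.
Next only D has its prerequisites met → D.

E, A, B, F, C, D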